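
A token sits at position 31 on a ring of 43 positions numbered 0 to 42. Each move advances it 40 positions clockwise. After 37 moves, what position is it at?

6

37·40 = 1480.
1480 − 34·43 = 18, so 1480 ≡ 18 (mod 43).
(31 + 18) mod 43 = 6.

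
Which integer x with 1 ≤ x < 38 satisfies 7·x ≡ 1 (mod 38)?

11

7·11 = 77 = 2·38 + 1, so 7⁻¹ ≡ 11 (mod 38).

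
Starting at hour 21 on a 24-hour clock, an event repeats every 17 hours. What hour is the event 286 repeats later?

286·17 = 4862.
4862 = 202·24 + 14, so 4862 mod 24 = 14.
(21 + 14) mod 24 = 11.

11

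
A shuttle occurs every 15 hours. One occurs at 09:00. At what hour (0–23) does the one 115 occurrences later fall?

115·15 = 1725.
1725 = 71·24 + 21, so 1725 mod 24 = 21.
(9 + 21) mod 24 = 6.

6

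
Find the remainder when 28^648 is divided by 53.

24

Square-and-reduce mod 53: 28^1≡28, 28^2≡42, 28^4≡15, 28^8≡13, 28^16≡10, 28^32≡47, 28^64≡36, 28^128≡24, 28^256≡46, 28^512≡49.
Since 648 = 8 + 128 + 512 in binary, 28^648 ≡ 13·24·49 ≡ 24 (mod 53).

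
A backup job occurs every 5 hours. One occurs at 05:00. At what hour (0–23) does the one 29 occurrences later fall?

6

29·5 = 145.
145 − 6·24 = 1, so 145 ≡ 1 (mod 24).
(5 + 1) mod 24 = 6.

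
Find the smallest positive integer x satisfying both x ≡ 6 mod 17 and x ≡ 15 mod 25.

x ≡ 6 (mod 17) gives x ∈ {6, 23, 40}.
The first of these with x mod 25 = 15 is 40.

40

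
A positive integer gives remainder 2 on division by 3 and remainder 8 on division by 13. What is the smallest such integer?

8

x ≡ 2 (mod 3) gives x ∈ {2, 5, 8}.
The first of these with x mod 13 = 8 is 8.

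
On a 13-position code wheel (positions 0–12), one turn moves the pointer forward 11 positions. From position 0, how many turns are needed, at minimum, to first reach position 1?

11·6 = 66 = 5·13 + 1, so 11⁻¹ ≡ 6 (mod 13).

6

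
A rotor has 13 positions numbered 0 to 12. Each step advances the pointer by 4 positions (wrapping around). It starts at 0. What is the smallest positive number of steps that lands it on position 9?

12

4⁻¹ ≡ 10 (mod 13) because 4·10 = 40 = 3·13 + 1.
Multiplying both sides by 10: x ≡ 10·9 = 90 ≡ 12 (mod 13).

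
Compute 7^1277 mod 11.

Square-and-reduce mod 11: 7^1≡7, 7^2≡5, 7^4≡3, 7^8≡9, 7^16≡4, 7^32≡5, 7^64≡3, 7^128≡9, 7^256≡4, 7^512≡5, 7^1024≡3.
1277 = 1 + 4 + 8 + 16 + 32 + 64 + 128 + 1024, so 7^1277 ≡ 7·3·9·4·5·3·9·3 ≡ 6 (mod 11).

6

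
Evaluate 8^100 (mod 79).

By repeated squaring mod 79: 8^1≡8, 8^2≡64, 8^4≡67, 8^8≡65, 8^16≡38, 8^32≡22, 8^64≡10.
Since 100 = 4 + 32 + 64 in binary, 8^100 ≡ 67·22·10 ≡ 46 (mod 79).

46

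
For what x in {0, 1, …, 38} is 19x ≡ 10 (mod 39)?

19

19⁻¹ ≡ 37 (mod 39) because 19·37 = 703 = 18·39 + 1.
So x ≡ 37·10 = 370 ≡ 19 (mod 39).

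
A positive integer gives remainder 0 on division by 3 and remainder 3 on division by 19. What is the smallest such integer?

Since 19·1 ≡ 1 (mod 3), take x = 3 + 19·((0−3)·1 mod 3) = 3 + 19·0 = 3.
Check: 3 mod 3 = 0, 3 mod 19 = 3.

3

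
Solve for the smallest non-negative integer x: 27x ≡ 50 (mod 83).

The inverse of 27 mod 83 is 40 (since 27·40 = 1080 ≡ 1).
Multiplying both sides by 40: x ≡ 40·50 = 2000 ≡ 8 (mod 83).
Check: 27·8 = 216 = 2·83 + 50.

8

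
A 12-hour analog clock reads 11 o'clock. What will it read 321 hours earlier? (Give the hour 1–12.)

321 − 26·12 = 9, so 321 ≡ 9 (mod 12).
11 − 9 → 2 on a 12-hour dial.

2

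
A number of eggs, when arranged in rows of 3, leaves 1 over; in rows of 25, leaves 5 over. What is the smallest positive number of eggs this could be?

x ≡ 1 (mod 3) gives x ∈ {1, 4, 7, 10, 13, 16, 19, 22, …}.
The first of these with x mod 25 = 5 is 55.

55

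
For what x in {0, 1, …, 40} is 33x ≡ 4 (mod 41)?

20

33⁻¹ ≡ 5 (mod 41) because 33·5 = 165 = 4·41 + 1.
So x ≡ 5·4 = 20 ≡ 20 (mod 41).
Check: 33·20 = 660 = 16·41 + 4.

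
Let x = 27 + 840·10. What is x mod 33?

12

840·10 = 8400.
Dividing 8400 by 33 gives quotient 254 and remainder 18.
(27 + 18) mod 33 = 12.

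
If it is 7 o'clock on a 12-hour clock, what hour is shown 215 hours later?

6

215 = 17·12 + 11, so 215 mod 12 = 11.
7 + 11 → 6 on a 12-hour dial.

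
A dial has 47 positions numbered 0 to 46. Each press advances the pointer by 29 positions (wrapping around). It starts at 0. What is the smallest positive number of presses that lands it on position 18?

The inverse of 29 mod 47 is 13 (since 29·13 = 377 ≡ 1).
Multiplying both sides by 13: x ≡ 13·18 = 234 ≡ 46 (mod 47).
Check: 29·46 = 1334 = 28·47 + 18.

46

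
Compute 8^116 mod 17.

16

By repeated squaring mod 17: 8^1≡8, 8^2≡13, 8^4≡16, 8^8≡1, 8^16≡1, 8^32≡1, 8^64≡1.
Since 116 = 4 + 16 + 32 + 64 in binary, 8^116 ≡ 16·1·1·1 ≡ 16 (mod 17).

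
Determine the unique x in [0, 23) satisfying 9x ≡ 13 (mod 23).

4

The inverse of 9 mod 23 is 18 (since 9·18 = 162 ≡ 1).
Multiplying both sides by 18: x ≡ 18·13 = 234 ≡ 4 (mod 23).
Check: 9·4 = 36 = 1·23 + 13.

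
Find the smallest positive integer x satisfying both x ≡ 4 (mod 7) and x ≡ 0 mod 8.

32

x ≡ 4 (mod 7) gives x ∈ {4, 11, 18, 25, 32}.
The first of these with x mod 8 = 0 is 32.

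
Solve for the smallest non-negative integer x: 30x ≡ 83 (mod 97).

The inverse of 30 mod 97 is 55 (since 30·55 = 1650 ≡ 1).
Multiplying both sides by 55: x ≡ 55·83 = 4565 ≡ 6 (mod 97).
Check: 30·6 = 180 = 1·97 + 83.

6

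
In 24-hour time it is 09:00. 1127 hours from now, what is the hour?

8

1127 mod 24 = 23 (since 46·24 = 1104).
(9 + 23) mod 24 = 8.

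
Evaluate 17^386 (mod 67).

26

Square-and-reduce mod 67: 17^1≡17, 17^2≡21, 17^4≡39, 17^8≡47, 17^16≡65, 17^32≡4, 17^64≡16, 17^128≡55, 17^256≡10.
Since 386 = 2 + 128 + 256 in binary, 17^386 ≡ 21·55·10 ≡ 26 (mod 67).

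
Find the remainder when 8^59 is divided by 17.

2

By repeated squaring mod 17: 8^1≡8, 8^2≡13, 8^4≡16, 8^8≡1, 8^16≡1, 8^32≡1.
59 = 1 + 2 + 8 + 16 + 32, so 8^59 ≡ 8·13·1·1·1 ≡ 2 (mod 17).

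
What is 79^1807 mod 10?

9

The units digit of 79^n cycles with period 2: 9, 1, …
1807 mod 2 = 1, so the last digit matches 9^1 = 9.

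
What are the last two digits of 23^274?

09

Successive squares of 23 mod 100: 23^1≡23, 23^2≡29, 23^4≡41, 23^8≡81, 23^16≡61, 23^32≡21, 23^64≡41, 23^128≡81, 23^256≡61.
274 = 2 + 16 + 256, so 23^274 ≡ 29·61·61 ≡ 9 (mod 100).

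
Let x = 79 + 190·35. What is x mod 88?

190·35 = 6650.
6650 mod 88 = 50 (since 75·88 = 6600).
(79 + 50) mod 88 = 41.

41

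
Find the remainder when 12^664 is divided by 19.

7

Square-and-reduce mod 19: 12^1≡12, 12^2≡11, 12^4≡7, 12^8≡11, 12^16≡7, 12^32≡11, 12^64≡7, 12^128≡11, 12^256≡7, 12^512≡11.
Since 664 = 8 + 16 + 128 + 512 in binary, 12^664 ≡ 11·7·11·11 ≡ 7 (mod 19).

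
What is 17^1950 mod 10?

Powers of 7 mod 10 repeat with period 4: 7, 9, 3, 1.
1950 leaves remainder 2 on division by 4, so 17^1950 ends in 9.

9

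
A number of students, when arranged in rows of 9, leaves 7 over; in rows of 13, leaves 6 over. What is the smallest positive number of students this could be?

x ≡ 7 (mod 9) gives x ∈ {7, 16, 25, 34, 43, 52, 61, 70, …}.
The first of these with x mod 13 = 6 is 97.

97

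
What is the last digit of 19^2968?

1

Powers of 9 mod 10 repeat with period 2: 9, 1.
2968 leaves remainder 0 on division by 2, so 19^2968 ends in 1.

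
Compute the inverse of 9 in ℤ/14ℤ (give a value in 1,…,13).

14 = 1·9 + 5
9 = 1·5 + 4
5 = 1·4 + 1
4 = 4·1 + 0
Back-substituting gives 9·11 ≡ 1 (mod 14).

11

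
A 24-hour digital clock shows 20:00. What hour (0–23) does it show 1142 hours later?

10

1142 − 47·24 = 14, so 1142 ≡ 14 (mod 24).
(20 + 14) mod 24 = 10.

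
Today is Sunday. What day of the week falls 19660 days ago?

Wednesday

19660 mod 7 = 4 (since 2808·7 = 19656).
Sunday − 4 days → Wednesday.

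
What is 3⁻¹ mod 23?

3·8 = 24 = 1·23 + 1, so 3⁻¹ ≡ 8 (mod 23).

8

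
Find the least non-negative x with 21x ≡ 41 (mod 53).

21⁻¹ ≡ 48 (mod 53) because 21·48 = 1008 = 19·53 + 1.
So x ≡ 48·41 = 1968 ≡ 7 (mod 53).
Check: 21·7 = 147 = 2·53 + 41.

7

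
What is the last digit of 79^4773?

Powers of 9 mod 10 repeat with period 2: 9, 1.
4773 mod 2 = 1, so the last digit matches 9^1 = 9.

9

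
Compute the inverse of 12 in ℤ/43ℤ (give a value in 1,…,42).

43 = 3·12 + 7
12 = 1·7 + 5
7 = 1·5 + 2
5 = 2·2 + 1
2 = 2·1 + 0
Back-substituting gives 12·18 ≡ 1 (mod 43).

18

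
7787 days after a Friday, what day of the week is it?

7787 = 1112·7 + 3, so 7787 mod 7 = 3.
Friday + 3 days → Monday.

Monday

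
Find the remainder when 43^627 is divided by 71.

60

By repeated squaring mod 71: 43^1≡43, 43^2≡3, 43^4≡9, 43^8≡10, 43^16≡29, 43^32≡60, 43^64≡50, 43^128≡15, 43^256≡12, 43^512≡2.
Since 627 = 1 + 2 + 16 + 32 + 64 + 512 in binary, 43^627 ≡ 43·3·29·60·50·2 ≡ 60 (mod 71).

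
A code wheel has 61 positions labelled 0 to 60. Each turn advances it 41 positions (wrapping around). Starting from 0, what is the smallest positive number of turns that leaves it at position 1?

3

41·3 = 123 = 2·61 + 1, so 41⁻¹ ≡ 3 (mod 61).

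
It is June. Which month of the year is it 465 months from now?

March

465 mod 12 = 9 (since 38·12 = 456).
June + 9 months → March.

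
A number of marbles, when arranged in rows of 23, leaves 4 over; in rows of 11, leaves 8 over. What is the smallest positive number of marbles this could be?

96

Since 11·21 ≡ 1 (mod 23), take x = 8 + 11·((4−8)·21 mod 23) = 8 + 11·8 = 96.
Check: 96 mod 23 = 4, 96 mod 11 = 8.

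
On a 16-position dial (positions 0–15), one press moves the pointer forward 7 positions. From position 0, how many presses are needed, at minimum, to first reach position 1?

16 = 2·7 + 2
7 = 3·2 + 1
2 = 2·1 + 0
Back-substituting gives 7·7 ≡ 1 (mod 16).

7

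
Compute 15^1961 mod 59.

53

Square-and-reduce mod 59: 15^1≡15, 15^2≡48, 15^4≡3, 15^8≡9, 15^16≡22, 15^32≡12, 15^64≡26, 15^128≡27, 15^256≡21, 15^512≡28, 15^1024≡17.
Since 1961 = 1 + 8 + 32 + 128 + 256 + 512 + 1024 in binary, 15^1961 ≡ 15·9·12·27·21·28·17 ≡ 53 (mod 59).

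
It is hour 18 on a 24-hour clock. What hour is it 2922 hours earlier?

0

Dividing 2922 by 24 gives quotient 121 and remainder 18.
(18 − 18) mod 24 = 0.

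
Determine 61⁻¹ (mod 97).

35

97 = 1·61 + 36
61 = 1·36 + 25
36 = 1·25 + 11
25 = 2·11 + 3
11 = 3·3 + 2
3 = 1·2 + 1
2 = 2·1 + 0
Back-substituting gives 61·35 ≡ 1 (mod 97).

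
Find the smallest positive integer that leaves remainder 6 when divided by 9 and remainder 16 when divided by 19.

Since 19·1 ≡ 1 (mod 9), take x = 16 + 19·((6−16)·1 mod 9) = 16 + 19·8 = 168.
Check: 168 mod 9 = 6, 168 mod 19 = 16.

168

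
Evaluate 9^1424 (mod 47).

By repeated squaring mod 47: 9^1≡9, 9^2≡34, 9^4≡28, 9^8≡32, 9^16≡37, 9^32≡6, 9^64≡36, 9^128≡27, 9^256≡24, 9^512≡12, 9^1024≡3.
Since 1424 = 16 + 128 + 256 + 1024 in binary, 9^1424 ≡ 37·27·24·3 ≡ 18 (mod 47).

18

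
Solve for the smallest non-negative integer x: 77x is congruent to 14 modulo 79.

72

77⁻¹ ≡ 39 (mod 79) because 77·39 = 3003 = 38·79 + 1.
So x ≡ 39·14 = 546 ≡ 72 (mod 79).
Check: 77·72 = 5544 = 70·79 + 14.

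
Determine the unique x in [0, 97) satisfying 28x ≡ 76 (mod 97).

28⁻¹ ≡ 52 (mod 97) because 28·52 = 1456 = 15·97 + 1.
Multiplying both sides by 52: x ≡ 52·76 = 3952 ≡ 72 (mod 97).

72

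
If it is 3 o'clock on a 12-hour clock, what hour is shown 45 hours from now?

45 = 3·12 + 9, so 45 mod 12 = 9.
3 + 9 → 12 on a 12-hour dial.

12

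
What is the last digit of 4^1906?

6

The units digit of 4^n cycles with period 2: 4, 6, …
1906 leaves remainder 0 on division by 2, so 4^1906 ends in 6.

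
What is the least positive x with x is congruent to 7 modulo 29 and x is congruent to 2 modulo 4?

94

x ≡ 2 (mod 4) gives x ∈ {2, 6, 10, 14, 18, 22, 26, 30, …}.
The first of these with x mod 29 = 7 is 94.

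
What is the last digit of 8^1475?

2

Last digits of 8^n: 8, 4, 2, 6 (period 4).
1475 mod 4 = 3, so the last digit matches 8^3 = 2.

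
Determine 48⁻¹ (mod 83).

64

83 = 1·48 + 35
48 = 1·35 + 13
35 = 2·13 + 9
13 = 1·9 + 4
9 = 2·4 + 1
4 = 4·1 + 0
Back-substituting gives 48·64 ≡ 1 (mod 83).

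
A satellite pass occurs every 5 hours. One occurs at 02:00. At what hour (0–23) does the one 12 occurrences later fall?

12·5 = 60.
Dividing 60 by 24 gives quotient 2 and remainder 12.
(2 + 12) mod 24 = 14.

14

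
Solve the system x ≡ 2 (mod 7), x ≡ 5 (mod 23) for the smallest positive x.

Since 23·4 ≡ 1 (mod 7), take x = 5 + 23·((2−5)·4 mod 7) = 5 + 23·2 = 51.
Check: 51 mod 7 = 2, 51 mod 23 = 5.

51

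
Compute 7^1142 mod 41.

33

By repeated squaring mod 41: 7^1≡7, 7^2≡8, 7^4≡23, 7^8≡37, 7^16≡16, 7^32≡10, 7^64≡18, 7^128≡37, 7^256≡16, 7^512≡10, 7^1024≡18.
Since 1142 = 2 + 4 + 16 + 32 + 64 + 1024 in binary, 7^1142 ≡ 8·23·16·10·18·18 ≡ 33 (mod 41).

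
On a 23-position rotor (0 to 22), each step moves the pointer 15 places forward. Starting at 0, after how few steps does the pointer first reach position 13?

The inverse of 15 mod 23 is 20 (since 15·20 = 300 ≡ 1).
Multiplying both sides by 20: x ≡ 20·13 = 260 ≡ 7 (mod 23).
Check: 15·7 = 105 = 4·23 + 13.

7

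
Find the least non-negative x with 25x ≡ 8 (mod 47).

25⁻¹ ≡ 32 (mod 47) because 25·32 = 800 = 17·47 + 1.
Multiplying both sides by 32: x ≡ 32·8 = 256 ≡ 21 (mod 47).
Check: 25·21 = 525 = 11·47 + 8.

21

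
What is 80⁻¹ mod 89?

80·79 = 6320 = 71·89 + 1, so 80⁻¹ ≡ 79 (mod 89).

79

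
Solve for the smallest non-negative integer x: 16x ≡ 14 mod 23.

16⁻¹ ≡ 13 (mod 23) because 16·13 = 208 = 9·23 + 1.
Multiplying both sides by 13: x ≡ 13·14 = 182 ≡ 21 (mod 23).
Check: 16·21 = 336 = 14·23 + 14.

21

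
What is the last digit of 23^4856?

Last digits of 3^n: 3, 9, 7, 1 (period 4).
4856 leaves remainder 0 on division by 4, so 23^4856 ends in 1.

1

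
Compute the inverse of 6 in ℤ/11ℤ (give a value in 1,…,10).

6·2 = 12 = 1·11 + 1, so 6⁻¹ ≡ 2 (mod 11).

2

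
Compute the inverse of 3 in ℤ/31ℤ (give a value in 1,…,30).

21

31 = 10·3 + 1
3 = 3·1 + 0
Back-substituting gives 3·21 ≡ 1 (mod 31).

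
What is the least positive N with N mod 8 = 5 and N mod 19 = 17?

93

x ≡ 5 (mod 8) gives x ∈ {5, 13, 21, 29, 37, 45, 53, 61, …}.
The first of these with x mod 19 = 17 is 93.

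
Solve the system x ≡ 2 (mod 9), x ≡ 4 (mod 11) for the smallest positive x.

92

x ≡ 2 (mod 9) gives x ∈ {2, 11, 20, 29, 38, 47, 56, 65, …}.
The first of these with x mod 11 = 4 is 92.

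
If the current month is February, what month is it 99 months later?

99 mod 12 = 3 (since 8·12 = 96).
February + 3 months → May.

May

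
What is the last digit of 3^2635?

7

The units digit of 3^n cycles with period 4: 3, 9, 7, 1, …
2635 leaves remainder 3 on division by 4, so 3^2635 ends in 7.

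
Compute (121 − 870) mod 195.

870 − 4·195 = 90, so 870 ≡ 90 (mod 195).
(121 − 90) mod 195 = 31.

31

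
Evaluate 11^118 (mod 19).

11

Square-and-reduce mod 19: 11^1≡11, 11^2≡7, 11^4≡11, 11^8≡7, 11^16≡11, 11^32≡7, 11^64≡11.
118 = 2 + 4 + 16 + 32 + 64, so 11^118 ≡ 7·11·11·7·11 ≡ 11 (mod 19).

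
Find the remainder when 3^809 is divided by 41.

By repeated squaring mod 41: 3^1≡3, 3^2≡9, 3^4≡40, 3^8≡1, 3^16≡1, 3^32≡1, 3^64≡1, 3^128≡1, 3^256≡1, 3^512≡1.
809 = 1 + 8 + 32 + 256 + 512, so 3^809 ≡ 3·1·1·1·1 ≡ 3 (mod 41).

3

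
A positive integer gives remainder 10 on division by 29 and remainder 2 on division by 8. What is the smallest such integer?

x ≡ 2 (mod 8) gives x ∈ {2, 10}.
The first of these with x mod 29 = 10 is 10.

10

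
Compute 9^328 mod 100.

Successive squares of 9 mod 100: 9^1≡9, 9^2≡81, 9^4≡61, 9^8≡21, 9^16≡41, 9^32≡81, 9^64≡61, 9^128≡21, 9^256≡41.
328 = 8 + 64 + 256, so 9^328 ≡ 21·61·41 ≡ 21 (mod 100).

21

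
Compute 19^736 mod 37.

33

Successive squares of 19 mod 37: 19^1≡19, 19^2≡28, 19^4≡7, 19^8≡12, 19^16≡33, 19^32≡16, 19^64≡34, 19^128≡9, 19^256≡7, 19^512≡12.
Since 736 = 32 + 64 + 128 + 512 in binary, 19^736 ≡ 16·34·9·12 ≡ 33 (mod 37).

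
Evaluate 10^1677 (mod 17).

By repeated squaring mod 17: 10^1≡10, 10^2≡15, 10^4≡4, 10^8≡16, 10^16≡1, 10^32≡1, 10^64≡1, 10^128≡1, 10^256≡1, 10^512≡1, 10^1024≡1.
1677 = 1 + 4 + 8 + 128 + 512 + 1024, so 10^1677 ≡ 10·4·16·1·1·1 ≡ 11 (mod 17).

11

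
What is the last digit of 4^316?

6

Powers of 4 mod 10 repeat with period 2: 4, 6.
316 mod 2 = 0, so the last digit matches 4^2 = 6.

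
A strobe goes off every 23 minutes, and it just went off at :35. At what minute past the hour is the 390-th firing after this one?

5

390·23 = 8970.
Dividing 8970 by 60 gives quotient 149 and remainder 30.
(35 + 30) mod 60 = 5.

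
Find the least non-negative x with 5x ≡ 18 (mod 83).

70

The inverse of 5 mod 83 is 50 (since 5·50 = 250 ≡ 1).
Multiplying both sides by 50: x ≡ 50·18 = 900 ≡ 70 (mod 83).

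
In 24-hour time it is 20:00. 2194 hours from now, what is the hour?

6

2194 = 91·24 + 10, so 2194 mod 24 = 10.
(20 + 10) mod 24 = 6.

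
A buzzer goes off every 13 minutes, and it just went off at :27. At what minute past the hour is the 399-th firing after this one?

399·13 = 5187.
5187 mod 60 = 27 (since 86·60 = 5160).
(27 + 27) mod 60 = 54.

54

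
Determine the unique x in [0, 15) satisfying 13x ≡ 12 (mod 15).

The inverse of 13 mod 15 is 7 (since 13·7 = 91 ≡ 1).
Multiplying both sides by 7: x ≡ 7·12 = 84 ≡ 9 (mod 15).

9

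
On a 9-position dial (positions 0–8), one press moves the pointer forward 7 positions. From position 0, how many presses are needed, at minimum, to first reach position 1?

4

9 = 1·7 + 2
7 = 3·2 + 1
2 = 2·1 + 0
Back-substituting gives 7·4 ≡ 1 (mod 9).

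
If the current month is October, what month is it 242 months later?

December

242 mod 12 = 2 (since 20·12 = 240).
October + 2 months → December.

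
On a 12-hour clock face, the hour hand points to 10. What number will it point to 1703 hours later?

9

Dividing 1703 by 12 gives quotient 141 and remainder 11.
10 + 11 → 9 on a 12-hour dial.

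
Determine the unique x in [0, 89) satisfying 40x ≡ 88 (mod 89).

20

40⁻¹ ≡ 69 (mod 89) because 40·69 = 2760 = 31·89 + 1.
So x ≡ 69·88 = 6072 ≡ 20 (mod 89).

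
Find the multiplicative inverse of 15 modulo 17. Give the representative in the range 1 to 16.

15·8 = 120 = 7·17 + 1, so 15⁻¹ ≡ 8 (mod 17).

8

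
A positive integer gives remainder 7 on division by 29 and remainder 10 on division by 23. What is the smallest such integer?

355

x ≡ 10 (mod 23) gives x ∈ {10, 33, 56, 79, 102, 125, 148, 171, …}.
The first of these with x mod 29 = 7 is 355.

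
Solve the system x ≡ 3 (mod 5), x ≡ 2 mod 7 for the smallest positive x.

x ≡ 3 (mod 5) gives x ∈ {3, 8, 13, 18, 23}.
The first of these with x mod 7 = 2 is 23.

23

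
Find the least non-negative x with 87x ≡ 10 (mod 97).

96

87⁻¹ ≡ 29 (mod 97) because 87·29 = 2523 = 26·97 + 1.
So x ≡ 29·10 = 290 ≡ 96 (mod 97).
Check: 87·96 = 8352 = 86·97 + 10.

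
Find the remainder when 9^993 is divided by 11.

Successive squares of 9 mod 11: 9^1≡9, 9^2≡4, 9^4≡5, 9^8≡3, 9^16≡9, 9^32≡4, 9^64≡5, 9^128≡3, 9^256≡9, 9^512≡4.
Since 993 = 1 + 32 + 64 + 128 + 256 + 512 in binary, 9^993 ≡ 9·4·5·3·9·4 ≡ 3 (mod 11).

3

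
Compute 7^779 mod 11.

8

Square-and-reduce mod 11: 7^1≡7, 7^2≡5, 7^4≡3, 7^8≡9, 7^16≡4, 7^32≡5, 7^64≡3, 7^128≡9, 7^256≡4, 7^512≡5.
779 = 1 + 2 + 8 + 256 + 512, so 7^779 ≡ 7·5·9·4·5 ≡ 8 (mod 11).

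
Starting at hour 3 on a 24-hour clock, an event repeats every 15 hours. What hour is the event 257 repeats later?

18

257·15 = 3855.
3855 = 160·24 + 15, so 3855 mod 24 = 15.
(3 + 15) mod 24 = 18.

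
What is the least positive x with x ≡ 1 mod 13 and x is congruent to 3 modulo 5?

53

x ≡ 3 (mod 5) gives x ∈ {3, 8, 13, 18, 23, 28, 33, 38, …}.
The first of these with x mod 13 = 1 is 53.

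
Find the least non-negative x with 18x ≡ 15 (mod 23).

20

18⁻¹ ≡ 9 (mod 23) because 18·9 = 162 = 7·23 + 1.
Multiplying both sides by 9: x ≡ 9·15 = 135 ≡ 20 (mod 23).
Check: 18·20 = 360 = 15·23 + 15.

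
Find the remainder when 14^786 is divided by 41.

32

Successive squares of 14 mod 41: 14^1≡14, 14^2≡32, 14^4≡40, 14^8≡1, 14^16≡1, 14^32≡1, 14^64≡1, 14^128≡1, 14^256≡1, 14^512≡1.
786 = 2 + 16 + 256 + 512, so 14^786 ≡ 32·1·1·1 ≡ 32 (mod 41).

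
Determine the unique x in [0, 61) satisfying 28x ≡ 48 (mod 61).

The inverse of 28 mod 61 is 24 (since 28·24 = 672 ≡ 1).
So x ≡ 24·48 = 1152 ≡ 54 (mod 61).

54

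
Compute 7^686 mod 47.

Square-and-reduce mod 47: 7^1≡7, 7^2≡2, 7^4≡4, 7^8≡16, 7^16≡21, 7^32≡18, 7^64≡42, 7^128≡25, 7^256≡14, 7^512≡8.
Since 686 = 2 + 4 + 8 + 32 + 128 + 512 in binary, 7^686 ≡ 2·4·16·18·25·8 ≡ 12 (mod 47).

12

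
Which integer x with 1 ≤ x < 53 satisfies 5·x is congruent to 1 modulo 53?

32

53 = 10·5 + 3
5 = 1·3 + 2
3 = 1·2 + 1
2 = 2·1 + 0
Back-substituting gives 5·32 ≡ 1 (mod 53).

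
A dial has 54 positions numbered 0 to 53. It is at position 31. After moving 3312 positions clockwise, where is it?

49

3312 − 61·54 = 18, so 3312 ≡ 18 (mod 54).
(31 + 18) mod 54 = 49.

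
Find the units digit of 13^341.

3

Last digits of 3^n: 3, 9, 7, 1 (period 4).
341 mod 4 = 1, so the last digit matches 3^1 = 3.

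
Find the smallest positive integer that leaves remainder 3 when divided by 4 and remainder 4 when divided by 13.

43

x ≡ 3 (mod 4) gives x ∈ {3, 7, 11, 15, 19, 23, 27, 31, …}.
The first of these with x mod 13 = 4 is 43.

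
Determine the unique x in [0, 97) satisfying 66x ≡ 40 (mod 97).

30

The inverse of 66 mod 97 is 25 (since 66·25 = 1650 ≡ 1).
So x ≡ 25·40 = 1000 ≡ 30 (mod 97).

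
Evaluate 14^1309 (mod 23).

22

Square-and-reduce mod 23: 14^1≡14, 14^2≡12, 14^4≡6, 14^8≡13, 14^16≡8, 14^32≡18, 14^64≡2, 14^128≡4, 14^256≡16, 14^512≡3, 14^1024≡9.
Since 1309 = 1 + 4 + 8 + 16 + 256 + 1024 in binary, 14^1309 ≡ 14·6·13·8·16·9 ≡ 22 (mod 23).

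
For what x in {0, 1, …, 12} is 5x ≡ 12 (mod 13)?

The inverse of 5 mod 13 is 8 (since 5·8 = 40 ≡ 1).
Multiplying both sides by 8: x ≡ 8·12 = 96 ≡ 5 (mod 13).
Check: 5·5 = 25 = 1·13 + 12.

5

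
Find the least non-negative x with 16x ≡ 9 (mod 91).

The inverse of 16 mod 91 is 74 (since 16·74 = 1184 ≡ 1).
Multiplying both sides by 74: x ≡ 74·9 = 666 ≡ 29 (mod 91).
Check: 16·29 = 464 = 5·91 + 9.

29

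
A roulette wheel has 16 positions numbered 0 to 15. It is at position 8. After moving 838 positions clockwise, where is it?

14

838 − 52·16 = 6, so 838 ≡ 6 (mod 16).
(8 + 6) mod 16 = 14.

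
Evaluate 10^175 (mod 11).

Successive squares of 10 mod 11: 10^1≡10, 10^2≡1, 10^4≡1, 10^8≡1, 10^16≡1, 10^32≡1, 10^64≡1, 10^128≡1.
175 = 1 + 2 + 4 + 8 + 32 + 128, so 10^175 ≡ 10·1·1·1·1·1 ≡ 10 (mod 11).

10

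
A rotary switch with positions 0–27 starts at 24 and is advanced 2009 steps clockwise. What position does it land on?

17

2009 − 71·28 = 21, so 2009 ≡ 21 (mod 28).
(24 + 21) mod 28 = 17.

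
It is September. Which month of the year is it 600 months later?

600 = 50·12 + 0, so 600 mod 12 = 0.
September + 0 months → September.

September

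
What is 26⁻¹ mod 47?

47 = 1·26 + 21
26 = 1·21 + 5
21 = 4·5 + 1
5 = 5·1 + 0
Back-substituting gives 26·38 ≡ 1 (mod 47).

38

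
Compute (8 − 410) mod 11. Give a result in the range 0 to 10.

5

410 = 37·11 + 3, so 410 mod 11 = 3.
(8 − 3) mod 11 = 5.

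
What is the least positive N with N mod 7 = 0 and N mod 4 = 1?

x ≡ 1 (mod 4) gives x ∈ {1, 5, 9, 13, 17, 21}.
The first of these with x mod 7 = 0 is 21.

21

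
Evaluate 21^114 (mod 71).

Square-and-reduce mod 71: 21^1≡21, 21^2≡15, 21^4≡12, 21^8≡2, 21^16≡4, 21^32≡16, 21^64≡43.
Since 114 = 2 + 16 + 32 + 64 in binary, 21^114 ≡ 15·4·16·43 ≡ 29 (mod 71).

29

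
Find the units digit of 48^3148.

Powers of 8 mod 10 repeat with period 4: 8, 4, 2, 6.
3148 leaves remainder 0 on division by 4, so 48^3148 ends in 6.

6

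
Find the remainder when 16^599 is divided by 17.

Square-and-reduce mod 17: 16^1≡16, 16^2≡1, 16^4≡1, 16^8≡1, 16^16≡1, 16^32≡1, 16^64≡1, 16^128≡1, 16^256≡1, 16^512≡1.
Since 599 = 1 + 2 + 4 + 16 + 64 + 512 in binary, 16^599 ≡ 16·1·1·1·1·1 ≡ 16 (mod 17).

16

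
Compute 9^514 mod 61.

34

Square-and-reduce mod 61: 9^1≡9, 9^2≡20, 9^4≡34, 9^8≡58, 9^16≡9, 9^32≡20, 9^64≡34, 9^128≡58, 9^256≡9, 9^512≡20.
Since 514 = 2 + 512 in binary, 9^514 ≡ 20·20 ≡ 34 (mod 61).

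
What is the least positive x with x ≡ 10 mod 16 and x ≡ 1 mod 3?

Since 3·11 ≡ 1 (mod 16), take x = 1 + 3·((10−1)·11 mod 16) = 1 + 3·3 = 10.
Check: 10 mod 16 = 10, 10 mod 3 = 1.

10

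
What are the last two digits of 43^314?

Square-and-reduce mod 100: 43^1≡43, 43^2≡49, 43^4≡1, 43^8≡1, 43^16≡1, 43^32≡1, 43^64≡1, 43^128≡1, 43^256≡1.
Since 314 = 2 + 8 + 16 + 32 + 256 in binary, 43^314 ≡ 49·1·1·1·1 ≡ 49 (mod 100).

49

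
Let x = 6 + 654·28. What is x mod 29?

654·28 = 18312.
18312 − 631·29 = 13, so 18312 ≡ 13 (mod 29).
(6 + 13) mod 29 = 19.

19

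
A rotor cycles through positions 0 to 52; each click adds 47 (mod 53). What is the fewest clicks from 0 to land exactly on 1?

44

53 = 1·47 + 6
47 = 7·6 + 5
6 = 1·5 + 1
5 = 5·1 + 0
Back-substituting gives 47·44 ≡ 1 (mod 53).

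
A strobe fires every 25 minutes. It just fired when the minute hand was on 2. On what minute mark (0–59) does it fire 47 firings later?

47·25 = 1175.
1175 = 19·60 + 35, so 1175 mod 60 = 35.
(2 + 35) mod 60 = 37.

37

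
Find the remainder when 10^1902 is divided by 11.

Square-and-reduce mod 11: 10^1≡10, 10^2≡1, 10^4≡1, 10^8≡1, 10^16≡1, 10^32≡1, 10^64≡1, 10^128≡1, 10^256≡1, 10^512≡1, 10^1024≡1.
Since 1902 = 2 + 4 + 8 + 32 + 64 + 256 + 512 + 1024 in binary, 10^1902 ≡ 1·1·1·1·1·1·1·1 ≡ 1 (mod 11).

1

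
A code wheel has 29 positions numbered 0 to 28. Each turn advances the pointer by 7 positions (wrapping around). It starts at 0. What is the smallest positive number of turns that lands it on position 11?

7⁻¹ ≡ 25 (mod 29) because 7·25 = 175 = 6·29 + 1.
So x ≡ 25·11 = 275 ≡ 14 (mod 29).
Check: 7·14 = 98 = 3·29 + 11.

14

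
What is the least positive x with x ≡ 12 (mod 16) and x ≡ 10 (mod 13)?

x ≡ 10 (mod 13) gives x ∈ {10, 23, 36, 49, 62, 75, 88, 101, …}.
The first of these with x mod 16 = 12 is 140.

140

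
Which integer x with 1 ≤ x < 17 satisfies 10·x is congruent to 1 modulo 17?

10·12 = 120 = 7·17 + 1, so 10⁻¹ ≡ 12 (mod 17).

12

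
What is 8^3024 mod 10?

The units digit of 8^n cycles with period 4: 8, 4, 2, 6, …
3024 leaves remainder 0 on division by 4, so 8^3024 ends in 6.

6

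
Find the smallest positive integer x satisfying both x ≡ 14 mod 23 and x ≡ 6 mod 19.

405

Since 19·17 ≡ 1 (mod 23), take x = 6 + 19·((14−6)·17 mod 23) = 6 + 19·21 = 405.
Check: 405 mod 23 = 14, 405 mod 19 = 6.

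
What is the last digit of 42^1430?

Last digits of 2^n: 2, 4, 8, 6 (period 4).
1430 mod 4 = 2, so the last digit matches 2^2 = 4.

4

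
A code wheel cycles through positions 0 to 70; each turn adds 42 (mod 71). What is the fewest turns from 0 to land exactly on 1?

22

42·22 = 924 = 13·71 + 1, so 42⁻¹ ≡ 22 (mod 71).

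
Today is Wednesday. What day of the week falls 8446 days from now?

Sunday

Dividing 8446 by 7 gives quotient 1206 and remainder 4.
Wednesday + 4 days → Sunday.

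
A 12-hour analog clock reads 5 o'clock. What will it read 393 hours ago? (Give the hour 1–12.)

8

393 = 32·12 + 9, so 393 mod 12 = 9.
5 − 9 → 8 on a 12-hour dial.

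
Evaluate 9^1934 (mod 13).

By repeated squaring mod 13: 9^1≡9, 9^2≡3, 9^4≡9, 9^8≡3, 9^16≡9, 9^32≡3, 9^64≡9, 9^128≡3, 9^256≡9, 9^512≡3, 9^1024≡9.
1934 = 2 + 4 + 8 + 128 + 256 + 512 + 1024, so 9^1934 ≡ 3·9·3·3·9·3·9 ≡ 3 (mod 13).

3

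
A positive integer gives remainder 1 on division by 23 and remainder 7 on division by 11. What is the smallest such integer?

x ≡ 7 (mod 11) gives x ∈ {7, 18, 29, 40, 51, 62, 73, 84, …}.
The first of these with x mod 23 = 1 is 139.

139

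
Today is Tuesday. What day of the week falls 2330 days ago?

Wednesday

2330 mod 7 = 6 (since 332·7 = 2324).
Tuesday − 6 days → Wednesday.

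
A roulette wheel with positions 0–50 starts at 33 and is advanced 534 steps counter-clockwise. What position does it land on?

9

534 = 10·51 + 24, so 534 mod 51 = 24.
(33 − 24) mod 51 = 9.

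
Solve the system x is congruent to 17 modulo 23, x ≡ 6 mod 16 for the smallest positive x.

86

Since 16·13 ≡ 1 (mod 23), take x = 6 + 16·((17−6)·13 mod 23) = 6 + 16·5 = 86.
Check: 86 mod 23 = 17, 86 mod 16 = 6.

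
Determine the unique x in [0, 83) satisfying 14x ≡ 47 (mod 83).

The inverse of 14 mod 83 is 6 (since 14·6 = 84 ≡ 1).
So x ≡ 6·47 = 282 ≡ 33 (mod 83).
Check: 14·33 = 462 = 5·83 + 47.

33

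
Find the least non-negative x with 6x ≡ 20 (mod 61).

6⁻¹ ≡ 51 (mod 61) because 6·51 = 306 = 5·61 + 1.
Multiplying both sides by 51: x ≡ 51·20 = 1020 ≡ 44 (mod 61).
Check: 6·44 = 264 = 4·61 + 20.

44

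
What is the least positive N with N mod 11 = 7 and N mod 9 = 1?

73

Since 9·5 ≡ 1 (mod 11), take x = 1 + 9·((7−1)·5 mod 11) = 1 + 9·8 = 73.
Check: 73 mod 11 = 7, 73 mod 9 = 1.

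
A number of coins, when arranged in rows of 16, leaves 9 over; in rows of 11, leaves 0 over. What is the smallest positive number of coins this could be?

x ≡ 0 (mod 11) gives x ∈ {0, 11, 22, 33, 44, 55, 66, 77, …}.
The first of these with x mod 16 = 9 is 121.

121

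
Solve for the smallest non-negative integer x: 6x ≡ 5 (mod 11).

6⁻¹ ≡ 2 (mod 11) because 6·2 = 12 = 1·11 + 1.
Multiplying both sides by 2: x ≡ 2·5 = 10 ≡ 10 (mod 11).
Check: 6·10 = 60 = 5·11 + 5.

10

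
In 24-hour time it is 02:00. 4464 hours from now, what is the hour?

2

4464 − 186·24 = 0, so 4464 ≡ 0 (mod 24).
(2 + 0) mod 24 = 2.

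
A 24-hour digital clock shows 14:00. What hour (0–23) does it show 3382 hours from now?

12

Dividing 3382 by 24 gives quotient 140 and remainder 22.
(14 + 22) mod 24 = 12.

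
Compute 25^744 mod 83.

Square-and-reduce mod 83: 25^1≡25, 25^2≡44, 25^4≡27, 25^8≡65, 25^16≡75, 25^32≡64, 25^64≡29, 25^128≡11, 25^256≡38, 25^512≡33.
744 = 8 + 32 + 64 + 128 + 512, so 25^744 ≡ 65·64·29·11·33 ≡ 26 (mod 83).

26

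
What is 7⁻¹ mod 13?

2

13 = 1·7 + 6
7 = 1·6 + 1
6 = 6·1 + 0
Back-substituting gives 7·2 ≡ 1 (mod 13).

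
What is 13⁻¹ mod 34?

21

34 = 2·13 + 8
13 = 1·8 + 5
8 = 1·5 + 3
5 = 1·3 + 2
3 = 1·2 + 1
2 = 2·1 + 0
Back-substituting gives 13·21 ≡ 1 (mod 34).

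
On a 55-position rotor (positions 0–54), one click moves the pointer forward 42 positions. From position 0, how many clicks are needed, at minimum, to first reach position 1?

42·38 = 1596 = 29·55 + 1, so 42⁻¹ ≡ 38 (mod 55).

38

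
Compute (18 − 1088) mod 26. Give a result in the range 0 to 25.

1088 − 41·26 = 22, so 1088 ≡ 22 (mod 26).
(18 − 22) mod 26 = 22.

22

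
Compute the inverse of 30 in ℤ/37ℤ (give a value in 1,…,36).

21

37 = 1·30 + 7
30 = 4·7 + 2
7 = 3·2 + 1
2 = 2·1 + 0
Back-substituting gives 30·21 ≡ 1 (mod 37).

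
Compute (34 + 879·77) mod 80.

37

879·77 = 67683.
67683 − 846·80 = 3, so 67683 ≡ 3 (mod 80).
(34 + 3) mod 80 = 37.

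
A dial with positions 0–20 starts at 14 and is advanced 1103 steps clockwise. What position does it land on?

4

1103 mod 21 = 11 (since 52·21 = 1092).
(14 + 11) mod 21 = 4.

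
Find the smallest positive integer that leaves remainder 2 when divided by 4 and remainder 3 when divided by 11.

14

x ≡ 2 (mod 4) gives x ∈ {2, 6, 10, 14}.
The first of these with x mod 11 = 3 is 14.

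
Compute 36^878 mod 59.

16

Successive squares of 36 mod 59: 36^1≡36, 36^2≡57, 36^4≡4, 36^8≡16, 36^16≡20, 36^32≡46, 36^64≡51, 36^128≡5, 36^256≡25, 36^512≡35.
Since 878 = 2 + 4 + 8 + 32 + 64 + 256 + 512 in binary, 36^878 ≡ 57·4·16·46·51·25·35 ≡ 16 (mod 59).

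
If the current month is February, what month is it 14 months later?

April

14 − 1·12 = 2, so 14 ≡ 2 (mod 12).
February + 2 months → April.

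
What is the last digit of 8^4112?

6

The units digit of 8^n cycles with period 4: 8, 4, 2, 6, …
4112 leaves remainder 0 on division by 4, so 8^4112 ends in 6.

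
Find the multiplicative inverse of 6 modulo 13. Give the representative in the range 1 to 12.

13 = 2·6 + 1
6 = 6·1 + 0
Back-substituting gives 6·11 ≡ 1 (mod 13).

11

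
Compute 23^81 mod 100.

By repeated squaring mod 100: 23^1≡23, 23^2≡29, 23^4≡41, 23^8≡81, 23^16≡61, 23^32≡21, 23^64≡41.
81 = 1 + 16 + 64, so 23^81 ≡ 23·61·41 ≡ 23 (mod 100).

23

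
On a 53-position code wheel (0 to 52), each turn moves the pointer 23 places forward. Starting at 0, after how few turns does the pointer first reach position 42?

The inverse of 23 mod 53 is 30 (since 23·30 = 690 ≡ 1).
So x ≡ 30·42 = 1260 ≡ 41 (mod 53).

41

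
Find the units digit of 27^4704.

1

Last digits of 7^n: 7, 9, 3, 1 (period 4).
4704 mod 4 = 0, so the last digit matches 7^4 = 1.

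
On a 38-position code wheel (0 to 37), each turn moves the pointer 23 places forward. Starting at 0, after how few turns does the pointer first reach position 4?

20

The inverse of 23 mod 38 is 5 (since 23·5 = 115 ≡ 1).
Multiplying both sides by 5: x ≡ 5·4 = 20 ≡ 20 (mod 38).
Check: 23·20 = 460 = 12·38 + 4.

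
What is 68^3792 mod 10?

Last digits of 8^n: 8, 4, 2, 6 (period 4).
3792 leaves remainder 0 on division by 4, so 68^3792 ends in 6.

6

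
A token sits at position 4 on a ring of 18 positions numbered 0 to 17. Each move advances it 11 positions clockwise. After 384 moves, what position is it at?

384·11 = 4224.
4224 − 234·18 = 12, so 4224 ≡ 12 (mod 18).
(4 + 12) mod 18 = 16.

16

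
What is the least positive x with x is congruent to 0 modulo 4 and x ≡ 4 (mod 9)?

4

x ≡ 0 (mod 4) gives x ∈ {0, 4}.
The first of these with x mod 9 = 4 is 4.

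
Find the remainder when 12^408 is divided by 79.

Successive squares of 12 mod 79: 12^1≡12, 12^2≡65, 12^4≡38, 12^8≡22, 12^16≡10, 12^32≡21, 12^64≡46, 12^128≡62, 12^256≡52.
408 = 8 + 16 + 128 + 256, so 12^408 ≡ 22·10·62·52 ≡ 18 (mod 79).

18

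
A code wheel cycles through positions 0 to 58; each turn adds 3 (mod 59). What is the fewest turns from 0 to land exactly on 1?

59 = 19·3 + 2
3 = 1·2 + 1
2 = 2·1 + 0
Back-substituting gives 3·20 ≡ 1 (mod 59).

20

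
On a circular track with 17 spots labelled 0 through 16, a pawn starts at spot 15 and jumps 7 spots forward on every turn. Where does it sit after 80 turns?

14

80·7 = 560.
560 = 32·17 + 16, so 560 mod 17 = 16.
(15 + 16) mod 17 = 14.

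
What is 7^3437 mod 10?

7

Powers of 7 mod 10 repeat with period 4: 7, 9, 3, 1.
3437 mod 4 = 1, so the last digit matches 7^1 = 7.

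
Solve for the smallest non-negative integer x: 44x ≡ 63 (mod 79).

44⁻¹ ≡ 9 (mod 79) because 44·9 = 396 = 5·79 + 1.
Multiplying both sides by 9: x ≡ 9·63 = 567 ≡ 14 (mod 79).

14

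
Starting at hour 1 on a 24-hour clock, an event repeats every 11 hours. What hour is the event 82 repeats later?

82·11 = 902.
902 mod 24 = 14 (since 37·24 = 888).
(1 + 14) mod 24 = 15.

15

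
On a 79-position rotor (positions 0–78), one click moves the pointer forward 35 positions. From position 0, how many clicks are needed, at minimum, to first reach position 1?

35·70 = 2450 = 31·79 + 1, so 35⁻¹ ≡ 70 (mod 79).

70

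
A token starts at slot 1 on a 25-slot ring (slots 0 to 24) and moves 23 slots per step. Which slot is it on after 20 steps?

11

20·23 = 460.
460 = 18·25 + 10, so 460 mod 25 = 10.
(1 + 10) mod 25 = 11.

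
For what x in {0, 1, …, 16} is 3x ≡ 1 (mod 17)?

6

The inverse of 3 mod 17 is 6 (since 3·6 = 18 ≡ 1).
Multiplying both sides by 6: x ≡ 6·1 = 6 ≡ 6 (mod 17).
Check: 3·6 = 18 = 1·17 + 1.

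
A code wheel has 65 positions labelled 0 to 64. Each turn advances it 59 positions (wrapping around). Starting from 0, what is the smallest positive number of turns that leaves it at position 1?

59·54 = 3186 = 49·65 + 1, so 59⁻¹ ≡ 54 (mod 65).

54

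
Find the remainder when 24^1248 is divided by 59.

By repeated squaring mod 59: 24^1≡24, 24^2≡45, 24^4≡19, 24^8≡7, 24^16≡49, 24^32≡41, 24^64≡29, 24^128≡15, 24^256≡48, 24^512≡3, 24^1024≡9.
1248 = 32 + 64 + 128 + 1024, so 24^1248 ≡ 41·29·15·9 ≡ 35 (mod 59).

35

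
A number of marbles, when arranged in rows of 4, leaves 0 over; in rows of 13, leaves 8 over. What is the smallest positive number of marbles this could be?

Since 13·1 ≡ 1 (mod 4), take x = 8 + 13·((0−8)·1 mod 4) = 8 + 13·0 = 8.
Check: 8 mod 4 = 0, 8 mod 13 = 8.

8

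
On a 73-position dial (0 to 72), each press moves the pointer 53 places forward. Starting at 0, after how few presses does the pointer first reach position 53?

53⁻¹ ≡ 62 (mod 73) because 53·62 = 3286 = 45·73 + 1.
Multiplying both sides by 62: x ≡ 62·53 = 3286 ≡ 1 (mod 73).

1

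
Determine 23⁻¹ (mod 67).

35

23·35 = 805 = 12·67 + 1, so 23⁻¹ ≡ 35 (mod 67).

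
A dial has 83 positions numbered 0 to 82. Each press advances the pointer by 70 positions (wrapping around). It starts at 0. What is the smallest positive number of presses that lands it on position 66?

46

70⁻¹ ≡ 51 (mod 83) because 70·51 = 3570 = 43·83 + 1.
So x ≡ 51·66 = 3366 ≡ 46 (mod 83).
Check: 70·46 = 3220 = 38·83 + 66.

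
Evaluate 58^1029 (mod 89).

30

Successive squares of 58 mod 89: 58^1≡58, 58^2≡71, 58^4≡57, 58^8≡45, 58^16≡67, 58^32≡39, 58^64≡8, 58^128≡64, 58^256≡2, 58^512≡4, 58^1024≡16.
Since 1029 = 1 + 4 + 1024 in binary, 58^1029 ≡ 58·57·16 ≡ 30 (mod 89).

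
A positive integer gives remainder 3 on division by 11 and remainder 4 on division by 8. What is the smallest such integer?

x ≡ 4 (mod 8) gives x ∈ {4, 12, 20, 28, 36}.
The first of these with x mod 11 = 3 is 36.

36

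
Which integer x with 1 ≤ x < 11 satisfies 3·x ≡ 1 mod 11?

11 = 3·3 + 2
3 = 1·2 + 1
2 = 2·1 + 0
Back-substituting gives 3·4 ≡ 1 (mod 11).

4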